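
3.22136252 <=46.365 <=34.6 False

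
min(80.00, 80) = 80.00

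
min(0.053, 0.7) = 0.053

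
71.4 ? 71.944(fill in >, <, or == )<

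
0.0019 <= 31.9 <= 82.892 True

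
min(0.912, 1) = 0.912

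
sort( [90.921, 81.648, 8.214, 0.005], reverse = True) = [90.921, 81.648, 8.214, 0.005]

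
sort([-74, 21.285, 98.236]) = [-74, 21.285, 98.236]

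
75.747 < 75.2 False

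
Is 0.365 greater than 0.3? Yes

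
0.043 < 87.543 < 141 True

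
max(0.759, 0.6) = 0.759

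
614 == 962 False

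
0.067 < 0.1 True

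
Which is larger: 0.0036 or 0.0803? 0.0803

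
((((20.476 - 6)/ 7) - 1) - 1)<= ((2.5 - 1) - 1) True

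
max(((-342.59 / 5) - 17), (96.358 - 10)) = 86.358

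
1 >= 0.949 True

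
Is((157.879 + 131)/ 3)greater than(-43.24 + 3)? Yes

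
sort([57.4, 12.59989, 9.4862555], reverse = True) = [57.4, 12.59989, 9.4862555]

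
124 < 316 True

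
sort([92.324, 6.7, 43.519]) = [6.7, 43.519, 92.324]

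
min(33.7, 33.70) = 33.7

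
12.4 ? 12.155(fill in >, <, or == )>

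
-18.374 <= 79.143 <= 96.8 True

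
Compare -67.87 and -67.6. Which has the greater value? -67.6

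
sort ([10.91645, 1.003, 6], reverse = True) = [10.91645, 6, 1.003]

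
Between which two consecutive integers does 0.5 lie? 0 and 1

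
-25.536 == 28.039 False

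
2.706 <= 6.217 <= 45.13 True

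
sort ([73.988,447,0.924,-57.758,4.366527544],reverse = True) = [447,73.988,4.366527544,0.924,-57.758]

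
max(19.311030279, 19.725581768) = 19.725581768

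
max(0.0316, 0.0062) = 0.0316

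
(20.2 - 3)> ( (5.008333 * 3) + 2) True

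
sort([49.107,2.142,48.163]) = [2.142,48.163,49.107]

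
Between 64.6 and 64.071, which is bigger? 64.6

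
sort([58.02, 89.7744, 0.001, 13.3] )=[0.001, 13.3, 58.02, 89.7744]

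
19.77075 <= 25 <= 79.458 True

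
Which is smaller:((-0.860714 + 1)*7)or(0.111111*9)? ((-0.860714 + 1)*7)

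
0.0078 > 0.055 False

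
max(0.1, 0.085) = 0.1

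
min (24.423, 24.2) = 24.2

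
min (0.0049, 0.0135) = 0.0049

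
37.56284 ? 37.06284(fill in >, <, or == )>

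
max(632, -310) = 632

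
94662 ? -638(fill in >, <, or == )>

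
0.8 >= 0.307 True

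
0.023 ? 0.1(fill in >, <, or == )<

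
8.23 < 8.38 True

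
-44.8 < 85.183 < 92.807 True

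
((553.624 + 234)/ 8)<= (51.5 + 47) True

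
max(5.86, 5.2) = 5.86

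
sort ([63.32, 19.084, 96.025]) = [19.084, 63.32, 96.025]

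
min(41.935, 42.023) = 41.935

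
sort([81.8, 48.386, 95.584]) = [48.386, 81.8, 95.584]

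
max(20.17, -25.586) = 20.17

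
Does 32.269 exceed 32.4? No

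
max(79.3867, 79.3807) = 79.3867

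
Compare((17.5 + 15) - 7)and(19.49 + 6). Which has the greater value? ((17.5 + 15) - 7)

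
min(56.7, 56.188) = 56.188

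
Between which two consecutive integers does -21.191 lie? -22 and -21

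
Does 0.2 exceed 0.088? Yes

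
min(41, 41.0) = 41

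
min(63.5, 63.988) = 63.5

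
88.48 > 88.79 False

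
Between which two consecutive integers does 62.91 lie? 62 and 63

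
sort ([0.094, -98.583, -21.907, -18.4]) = [-98.583, -21.907, -18.4, 0.094]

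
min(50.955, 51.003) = 50.955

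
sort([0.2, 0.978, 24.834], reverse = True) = [24.834, 0.978, 0.2]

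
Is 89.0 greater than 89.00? No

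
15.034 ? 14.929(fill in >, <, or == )>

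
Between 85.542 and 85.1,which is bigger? 85.542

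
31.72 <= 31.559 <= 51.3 False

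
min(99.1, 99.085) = 99.085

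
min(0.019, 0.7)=0.019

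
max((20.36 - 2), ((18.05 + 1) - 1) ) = 18.36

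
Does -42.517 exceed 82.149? No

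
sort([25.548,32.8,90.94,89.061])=[25.548,32.8,89.061,90.94]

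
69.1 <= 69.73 True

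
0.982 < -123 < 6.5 False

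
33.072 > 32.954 True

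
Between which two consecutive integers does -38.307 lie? -39 and -38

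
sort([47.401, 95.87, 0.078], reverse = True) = [95.87, 47.401, 0.078]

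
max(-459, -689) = -459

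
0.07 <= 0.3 True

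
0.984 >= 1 False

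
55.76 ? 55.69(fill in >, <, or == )>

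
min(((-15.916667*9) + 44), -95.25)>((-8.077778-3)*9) True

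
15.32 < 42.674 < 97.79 True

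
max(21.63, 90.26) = 90.26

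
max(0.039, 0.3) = 0.3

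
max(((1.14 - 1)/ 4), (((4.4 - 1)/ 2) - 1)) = 0.7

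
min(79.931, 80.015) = 79.931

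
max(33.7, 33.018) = 33.7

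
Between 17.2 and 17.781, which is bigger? 17.781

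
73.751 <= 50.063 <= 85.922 False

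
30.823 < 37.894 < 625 True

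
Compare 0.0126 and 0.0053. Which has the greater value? 0.0126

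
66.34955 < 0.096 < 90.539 False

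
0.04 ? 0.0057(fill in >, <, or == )>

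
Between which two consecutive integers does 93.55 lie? 93 and 94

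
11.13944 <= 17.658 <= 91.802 True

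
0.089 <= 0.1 True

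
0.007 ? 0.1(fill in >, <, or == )<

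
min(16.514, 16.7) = 16.514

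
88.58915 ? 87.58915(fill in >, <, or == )>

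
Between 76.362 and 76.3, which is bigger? 76.362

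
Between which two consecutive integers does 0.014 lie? 0 and 1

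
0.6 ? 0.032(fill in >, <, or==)>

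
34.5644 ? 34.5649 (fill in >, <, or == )<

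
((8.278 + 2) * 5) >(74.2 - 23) True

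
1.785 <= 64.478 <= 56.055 False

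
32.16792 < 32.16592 False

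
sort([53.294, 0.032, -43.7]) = [-43.7, 0.032, 53.294]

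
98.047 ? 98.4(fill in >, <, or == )<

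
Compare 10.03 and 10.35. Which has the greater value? 10.35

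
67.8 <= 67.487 False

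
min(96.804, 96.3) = 96.3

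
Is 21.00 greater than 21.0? No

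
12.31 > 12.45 False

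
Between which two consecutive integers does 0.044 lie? 0 and 1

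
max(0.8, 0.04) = 0.8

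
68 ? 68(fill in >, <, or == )==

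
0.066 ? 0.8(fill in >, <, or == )<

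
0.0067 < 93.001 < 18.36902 False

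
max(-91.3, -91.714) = -91.3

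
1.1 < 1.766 True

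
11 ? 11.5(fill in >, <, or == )<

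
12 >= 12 True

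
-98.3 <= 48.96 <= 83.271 True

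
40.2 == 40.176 False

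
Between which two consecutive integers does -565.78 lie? -566 and -565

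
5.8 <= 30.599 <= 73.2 True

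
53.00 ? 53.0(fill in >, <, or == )==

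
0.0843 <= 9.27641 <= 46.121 True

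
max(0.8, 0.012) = 0.8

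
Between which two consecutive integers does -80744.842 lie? -80745 and -80744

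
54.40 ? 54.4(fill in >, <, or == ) ==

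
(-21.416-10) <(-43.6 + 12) False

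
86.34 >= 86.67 False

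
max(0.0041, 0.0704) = 0.0704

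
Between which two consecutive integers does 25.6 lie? 25 and 26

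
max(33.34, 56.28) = 56.28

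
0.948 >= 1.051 False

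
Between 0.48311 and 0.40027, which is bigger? 0.48311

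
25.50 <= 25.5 True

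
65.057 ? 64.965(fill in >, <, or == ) >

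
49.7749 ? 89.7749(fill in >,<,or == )<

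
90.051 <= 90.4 True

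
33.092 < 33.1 True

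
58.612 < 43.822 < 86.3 False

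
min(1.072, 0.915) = 0.915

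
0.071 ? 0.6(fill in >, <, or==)<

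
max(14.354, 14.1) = 14.354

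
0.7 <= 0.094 False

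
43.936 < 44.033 True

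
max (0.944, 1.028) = 1.028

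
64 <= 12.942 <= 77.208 False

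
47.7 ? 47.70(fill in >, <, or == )==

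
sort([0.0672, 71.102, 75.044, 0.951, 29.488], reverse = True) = [75.044, 71.102, 29.488, 0.951, 0.0672]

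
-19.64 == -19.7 False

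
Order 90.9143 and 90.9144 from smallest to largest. 90.9143, 90.9144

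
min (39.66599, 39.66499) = 39.66499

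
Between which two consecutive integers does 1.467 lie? 1 and 2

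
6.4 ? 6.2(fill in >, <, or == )>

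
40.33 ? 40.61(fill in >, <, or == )<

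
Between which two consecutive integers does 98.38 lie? 98 and 99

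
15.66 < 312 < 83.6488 False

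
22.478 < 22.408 False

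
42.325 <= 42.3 False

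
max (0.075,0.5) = 0.5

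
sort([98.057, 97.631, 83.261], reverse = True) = [98.057, 97.631, 83.261]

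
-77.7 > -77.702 True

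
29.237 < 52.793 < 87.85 True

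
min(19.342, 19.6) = 19.342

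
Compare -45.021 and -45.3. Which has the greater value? -45.021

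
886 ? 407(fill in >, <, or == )>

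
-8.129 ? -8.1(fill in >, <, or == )<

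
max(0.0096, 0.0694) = 0.0694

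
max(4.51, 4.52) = 4.52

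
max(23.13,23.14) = 23.14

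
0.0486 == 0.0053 False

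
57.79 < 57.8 True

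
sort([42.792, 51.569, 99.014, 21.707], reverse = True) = [99.014, 51.569, 42.792, 21.707]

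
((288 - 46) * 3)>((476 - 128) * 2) True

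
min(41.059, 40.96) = 40.96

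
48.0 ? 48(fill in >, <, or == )==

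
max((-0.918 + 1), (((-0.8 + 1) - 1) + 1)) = 0.2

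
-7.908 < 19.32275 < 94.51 True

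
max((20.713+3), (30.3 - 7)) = 23.713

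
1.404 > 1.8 False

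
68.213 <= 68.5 True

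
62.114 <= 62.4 True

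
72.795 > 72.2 True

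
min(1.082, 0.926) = 0.926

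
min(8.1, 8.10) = 8.1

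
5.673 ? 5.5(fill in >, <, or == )>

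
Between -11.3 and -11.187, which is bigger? -11.187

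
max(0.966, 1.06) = 1.06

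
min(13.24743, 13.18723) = 13.18723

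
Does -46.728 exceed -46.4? No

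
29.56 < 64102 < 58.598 False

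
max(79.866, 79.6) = 79.866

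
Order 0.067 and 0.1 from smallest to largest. 0.067, 0.1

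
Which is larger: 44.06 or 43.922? 44.06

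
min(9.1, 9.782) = 9.1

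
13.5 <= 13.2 False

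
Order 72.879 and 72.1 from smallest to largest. 72.1, 72.879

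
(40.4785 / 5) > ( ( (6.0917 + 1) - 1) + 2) True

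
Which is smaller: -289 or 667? -289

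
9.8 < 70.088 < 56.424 False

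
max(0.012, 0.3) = 0.3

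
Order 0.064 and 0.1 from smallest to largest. 0.064,0.1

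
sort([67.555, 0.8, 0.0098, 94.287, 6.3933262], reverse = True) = [94.287, 67.555, 6.3933262, 0.8, 0.0098]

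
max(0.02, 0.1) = 0.1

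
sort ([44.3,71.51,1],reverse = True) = [71.51,44.3,1]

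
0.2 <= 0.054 False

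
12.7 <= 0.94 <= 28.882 False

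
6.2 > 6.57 False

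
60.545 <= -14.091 False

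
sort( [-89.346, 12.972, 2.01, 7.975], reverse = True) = [12.972, 7.975, 2.01, -89.346]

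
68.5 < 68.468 False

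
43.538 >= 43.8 False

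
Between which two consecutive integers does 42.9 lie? 42 and 43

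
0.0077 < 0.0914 True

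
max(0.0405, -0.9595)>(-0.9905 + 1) True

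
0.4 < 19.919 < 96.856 True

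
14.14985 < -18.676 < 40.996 False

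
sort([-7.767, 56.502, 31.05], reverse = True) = [56.502, 31.05, -7.767]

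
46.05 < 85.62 True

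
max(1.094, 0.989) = 1.094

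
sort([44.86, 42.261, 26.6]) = [26.6, 42.261, 44.86]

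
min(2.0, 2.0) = 2.0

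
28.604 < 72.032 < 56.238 False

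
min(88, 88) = 88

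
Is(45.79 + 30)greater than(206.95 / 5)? Yes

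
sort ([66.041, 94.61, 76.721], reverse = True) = [94.61, 76.721, 66.041]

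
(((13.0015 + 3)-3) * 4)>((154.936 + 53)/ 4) True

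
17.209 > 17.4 False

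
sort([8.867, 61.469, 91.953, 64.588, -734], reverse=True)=[91.953, 64.588, 61.469, 8.867, -734]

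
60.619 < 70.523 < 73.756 True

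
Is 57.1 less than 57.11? Yes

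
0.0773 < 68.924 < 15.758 False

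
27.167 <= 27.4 True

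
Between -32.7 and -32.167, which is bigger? -32.167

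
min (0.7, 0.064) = 0.064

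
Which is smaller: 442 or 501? 442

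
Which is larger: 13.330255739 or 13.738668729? 13.738668729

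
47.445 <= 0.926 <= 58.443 False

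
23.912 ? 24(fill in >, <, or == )<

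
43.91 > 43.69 True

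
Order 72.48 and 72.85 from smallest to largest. 72.48,72.85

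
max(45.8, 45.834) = 45.834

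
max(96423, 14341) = 96423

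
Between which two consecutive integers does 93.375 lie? 93 and 94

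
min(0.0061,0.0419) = 0.0061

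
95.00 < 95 False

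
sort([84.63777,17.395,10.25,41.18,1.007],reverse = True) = [84.63777,41.18,17.395,10.25,1.007]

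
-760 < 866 True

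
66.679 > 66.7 False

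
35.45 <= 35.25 False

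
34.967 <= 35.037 True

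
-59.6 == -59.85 False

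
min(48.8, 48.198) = 48.198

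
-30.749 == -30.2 False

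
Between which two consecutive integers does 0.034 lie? 0 and 1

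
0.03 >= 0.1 False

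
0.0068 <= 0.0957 True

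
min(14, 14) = 14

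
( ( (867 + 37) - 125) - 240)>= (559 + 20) False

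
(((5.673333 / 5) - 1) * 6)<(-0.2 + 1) False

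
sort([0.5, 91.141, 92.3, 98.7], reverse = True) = [98.7, 92.3, 91.141, 0.5]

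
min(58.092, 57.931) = 57.931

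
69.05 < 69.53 True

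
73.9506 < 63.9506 False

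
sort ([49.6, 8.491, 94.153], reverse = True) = [94.153, 49.6, 8.491]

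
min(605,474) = 474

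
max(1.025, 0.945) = 1.025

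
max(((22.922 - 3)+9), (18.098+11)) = 29.098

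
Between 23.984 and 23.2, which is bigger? 23.984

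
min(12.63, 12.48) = 12.48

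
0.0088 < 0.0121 True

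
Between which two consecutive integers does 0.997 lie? 0 and 1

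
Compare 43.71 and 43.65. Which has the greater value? 43.71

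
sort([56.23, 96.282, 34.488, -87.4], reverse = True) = [96.282, 56.23, 34.488, -87.4]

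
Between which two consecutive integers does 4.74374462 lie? 4 and 5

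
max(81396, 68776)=81396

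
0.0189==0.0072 False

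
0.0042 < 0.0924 True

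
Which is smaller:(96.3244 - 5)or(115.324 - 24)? (115.324 - 24)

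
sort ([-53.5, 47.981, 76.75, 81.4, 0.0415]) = [-53.5, 0.0415, 47.981, 76.75, 81.4]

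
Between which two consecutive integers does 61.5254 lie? 61 and 62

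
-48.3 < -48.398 False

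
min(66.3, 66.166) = 66.166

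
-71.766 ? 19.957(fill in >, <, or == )<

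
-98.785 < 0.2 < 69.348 True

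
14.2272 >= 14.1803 True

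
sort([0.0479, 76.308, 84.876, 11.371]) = [0.0479, 11.371, 76.308, 84.876]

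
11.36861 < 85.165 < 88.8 True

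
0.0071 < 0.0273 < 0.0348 True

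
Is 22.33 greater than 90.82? No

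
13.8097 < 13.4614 False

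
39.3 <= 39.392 True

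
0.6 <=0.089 False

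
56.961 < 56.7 False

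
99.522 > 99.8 False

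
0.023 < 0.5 True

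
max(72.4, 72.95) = 72.95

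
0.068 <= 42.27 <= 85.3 True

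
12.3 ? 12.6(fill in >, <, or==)<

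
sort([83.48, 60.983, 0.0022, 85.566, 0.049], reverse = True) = [85.566, 83.48, 60.983, 0.049, 0.0022]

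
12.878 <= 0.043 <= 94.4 False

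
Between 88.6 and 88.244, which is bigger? 88.6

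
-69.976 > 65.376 False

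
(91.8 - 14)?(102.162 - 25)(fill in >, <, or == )>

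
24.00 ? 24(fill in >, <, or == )==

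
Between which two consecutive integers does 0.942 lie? 0 and 1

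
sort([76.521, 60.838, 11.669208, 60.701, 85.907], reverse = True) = [85.907, 76.521, 60.838, 60.701, 11.669208]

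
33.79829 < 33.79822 False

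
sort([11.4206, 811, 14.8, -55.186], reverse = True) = [811, 14.8, 11.4206, -55.186]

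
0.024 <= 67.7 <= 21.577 False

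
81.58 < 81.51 False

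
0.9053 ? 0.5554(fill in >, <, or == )>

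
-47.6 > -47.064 False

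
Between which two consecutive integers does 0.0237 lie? 0 and 1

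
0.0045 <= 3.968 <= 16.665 True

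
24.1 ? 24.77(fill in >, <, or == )<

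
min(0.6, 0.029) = 0.029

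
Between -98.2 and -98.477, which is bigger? -98.2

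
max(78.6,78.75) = 78.75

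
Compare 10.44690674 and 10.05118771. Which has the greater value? 10.44690674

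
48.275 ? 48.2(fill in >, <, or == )>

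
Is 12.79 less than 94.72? Yes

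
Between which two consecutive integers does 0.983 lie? 0 and 1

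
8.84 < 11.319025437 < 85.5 True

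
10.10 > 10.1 False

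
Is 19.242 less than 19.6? Yes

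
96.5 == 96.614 False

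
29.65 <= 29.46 False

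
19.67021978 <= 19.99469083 True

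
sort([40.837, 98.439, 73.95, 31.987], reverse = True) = [98.439, 73.95, 40.837, 31.987]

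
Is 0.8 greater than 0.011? Yes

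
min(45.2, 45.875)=45.2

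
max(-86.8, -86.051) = -86.051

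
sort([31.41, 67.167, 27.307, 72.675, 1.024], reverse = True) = [72.675, 67.167, 31.41, 27.307, 1.024]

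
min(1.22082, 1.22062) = 1.22062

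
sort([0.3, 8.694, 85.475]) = [0.3, 8.694, 85.475]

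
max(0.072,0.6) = 0.6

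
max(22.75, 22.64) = 22.75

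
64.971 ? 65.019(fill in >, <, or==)<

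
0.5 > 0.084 True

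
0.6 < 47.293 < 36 False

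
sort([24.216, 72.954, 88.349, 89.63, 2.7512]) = [2.7512, 24.216, 72.954, 88.349, 89.63]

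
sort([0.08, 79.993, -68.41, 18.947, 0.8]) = [-68.41, 0.08, 0.8, 18.947, 79.993]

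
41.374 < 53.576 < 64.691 True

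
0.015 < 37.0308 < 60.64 True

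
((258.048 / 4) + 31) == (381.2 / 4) False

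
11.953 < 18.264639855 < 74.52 True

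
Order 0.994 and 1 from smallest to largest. 0.994, 1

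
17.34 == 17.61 False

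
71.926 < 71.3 False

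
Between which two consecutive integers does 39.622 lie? 39 and 40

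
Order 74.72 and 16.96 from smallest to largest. 16.96, 74.72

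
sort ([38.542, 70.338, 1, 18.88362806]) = [1, 18.88362806, 38.542, 70.338]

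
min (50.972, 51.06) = 50.972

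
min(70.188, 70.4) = 70.188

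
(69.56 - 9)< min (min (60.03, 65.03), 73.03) False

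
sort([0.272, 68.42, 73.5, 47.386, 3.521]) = [0.272, 3.521, 47.386, 68.42, 73.5]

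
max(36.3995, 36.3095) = 36.3995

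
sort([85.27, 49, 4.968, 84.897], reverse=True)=[85.27, 84.897, 49, 4.968]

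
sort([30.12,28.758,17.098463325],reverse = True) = [30.12,28.758,17.098463325]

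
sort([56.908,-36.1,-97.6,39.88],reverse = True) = [56.908,39.88,-36.1,-97.6]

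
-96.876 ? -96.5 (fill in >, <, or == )<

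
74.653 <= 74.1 False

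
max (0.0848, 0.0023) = 0.0848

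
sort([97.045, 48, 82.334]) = [48, 82.334, 97.045]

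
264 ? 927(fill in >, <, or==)<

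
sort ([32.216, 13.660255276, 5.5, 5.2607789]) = [5.2607789, 5.5, 13.660255276, 32.216]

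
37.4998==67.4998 False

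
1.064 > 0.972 True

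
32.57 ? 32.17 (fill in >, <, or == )>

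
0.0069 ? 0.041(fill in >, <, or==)<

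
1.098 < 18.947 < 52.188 True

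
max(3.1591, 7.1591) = 7.1591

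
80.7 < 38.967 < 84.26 False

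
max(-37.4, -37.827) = -37.4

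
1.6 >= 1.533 True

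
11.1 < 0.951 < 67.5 False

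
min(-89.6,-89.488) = -89.6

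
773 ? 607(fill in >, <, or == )>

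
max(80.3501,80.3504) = 80.3504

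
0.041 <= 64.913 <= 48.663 False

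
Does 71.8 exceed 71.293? Yes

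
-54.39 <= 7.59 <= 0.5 False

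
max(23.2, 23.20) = 23.20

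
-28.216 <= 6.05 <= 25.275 True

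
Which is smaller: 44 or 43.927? 43.927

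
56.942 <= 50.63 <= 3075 False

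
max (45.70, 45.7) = 45.7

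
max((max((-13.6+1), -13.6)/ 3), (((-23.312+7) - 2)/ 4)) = -4.2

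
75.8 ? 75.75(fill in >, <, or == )>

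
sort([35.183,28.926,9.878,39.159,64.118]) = [9.878,28.926,35.183,39.159,64.118]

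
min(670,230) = 230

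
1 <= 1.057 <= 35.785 True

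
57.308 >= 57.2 True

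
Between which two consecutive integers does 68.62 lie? 68 and 69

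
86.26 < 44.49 False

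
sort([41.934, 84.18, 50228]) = [41.934, 84.18, 50228]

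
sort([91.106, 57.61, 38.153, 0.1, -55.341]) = [-55.341, 0.1, 38.153, 57.61, 91.106]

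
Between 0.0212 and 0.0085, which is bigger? 0.0212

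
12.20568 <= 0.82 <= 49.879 False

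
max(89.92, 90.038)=90.038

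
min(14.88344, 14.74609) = 14.74609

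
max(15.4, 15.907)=15.907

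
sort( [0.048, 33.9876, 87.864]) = [0.048, 33.9876, 87.864]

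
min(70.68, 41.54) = 41.54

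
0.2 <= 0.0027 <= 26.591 False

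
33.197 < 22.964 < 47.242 False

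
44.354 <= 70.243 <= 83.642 True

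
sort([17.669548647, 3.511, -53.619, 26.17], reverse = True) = [26.17, 17.669548647, 3.511, -53.619]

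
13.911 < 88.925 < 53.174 False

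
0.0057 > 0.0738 False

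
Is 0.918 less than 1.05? Yes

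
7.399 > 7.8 False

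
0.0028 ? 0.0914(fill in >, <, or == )<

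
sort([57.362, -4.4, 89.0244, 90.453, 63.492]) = [-4.4, 57.362, 63.492, 89.0244, 90.453]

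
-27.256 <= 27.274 True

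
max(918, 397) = 918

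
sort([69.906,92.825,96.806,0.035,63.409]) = [0.035,63.409,69.906,92.825,96.806]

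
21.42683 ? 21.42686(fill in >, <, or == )<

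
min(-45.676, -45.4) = -45.676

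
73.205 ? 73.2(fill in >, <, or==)>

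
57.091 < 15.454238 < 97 False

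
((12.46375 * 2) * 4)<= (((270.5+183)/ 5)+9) False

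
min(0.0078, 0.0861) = 0.0078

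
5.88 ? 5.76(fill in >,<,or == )>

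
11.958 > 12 False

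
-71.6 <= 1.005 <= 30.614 True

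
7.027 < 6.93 False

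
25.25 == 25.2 False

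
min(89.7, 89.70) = 89.7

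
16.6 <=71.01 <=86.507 True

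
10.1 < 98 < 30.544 False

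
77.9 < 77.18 False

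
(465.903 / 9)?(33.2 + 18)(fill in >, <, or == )>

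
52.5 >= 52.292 True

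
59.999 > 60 False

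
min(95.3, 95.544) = 95.3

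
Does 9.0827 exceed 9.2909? No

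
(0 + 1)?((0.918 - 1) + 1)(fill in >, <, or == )>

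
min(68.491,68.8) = 68.491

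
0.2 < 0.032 False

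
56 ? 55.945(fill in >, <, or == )>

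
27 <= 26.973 False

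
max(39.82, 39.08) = 39.82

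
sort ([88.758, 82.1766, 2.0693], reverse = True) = [88.758, 82.1766, 2.0693]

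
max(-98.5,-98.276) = -98.276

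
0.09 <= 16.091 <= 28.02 True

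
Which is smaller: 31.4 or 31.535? 31.4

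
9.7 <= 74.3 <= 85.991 True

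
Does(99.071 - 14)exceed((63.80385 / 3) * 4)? No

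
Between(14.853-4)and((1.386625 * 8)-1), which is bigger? (14.853-4)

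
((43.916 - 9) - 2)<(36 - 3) True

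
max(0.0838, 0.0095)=0.0838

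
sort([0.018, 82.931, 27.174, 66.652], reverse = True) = [82.931, 66.652, 27.174, 0.018]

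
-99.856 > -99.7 False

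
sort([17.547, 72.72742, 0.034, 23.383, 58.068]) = [0.034, 17.547, 23.383, 58.068, 72.72742]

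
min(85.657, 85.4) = 85.4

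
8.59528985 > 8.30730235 True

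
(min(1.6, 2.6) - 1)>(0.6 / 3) True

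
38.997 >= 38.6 True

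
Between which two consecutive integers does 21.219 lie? 21 and 22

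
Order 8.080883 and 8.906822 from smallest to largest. 8.080883, 8.906822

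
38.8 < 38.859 True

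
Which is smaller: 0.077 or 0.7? 0.077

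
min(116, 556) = 116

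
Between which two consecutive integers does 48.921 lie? 48 and 49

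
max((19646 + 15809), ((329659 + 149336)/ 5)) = 95799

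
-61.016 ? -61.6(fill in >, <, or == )>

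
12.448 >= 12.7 False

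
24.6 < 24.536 False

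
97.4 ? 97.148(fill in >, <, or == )>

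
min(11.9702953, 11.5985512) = 11.5985512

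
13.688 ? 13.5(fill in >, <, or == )>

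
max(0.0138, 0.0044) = 0.0138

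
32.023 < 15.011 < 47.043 False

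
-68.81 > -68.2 False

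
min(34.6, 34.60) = 34.6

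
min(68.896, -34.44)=-34.44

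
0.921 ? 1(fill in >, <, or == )<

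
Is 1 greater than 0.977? Yes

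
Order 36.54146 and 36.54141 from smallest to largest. 36.54141, 36.54146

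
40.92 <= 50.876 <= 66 True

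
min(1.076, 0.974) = 0.974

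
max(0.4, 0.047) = 0.4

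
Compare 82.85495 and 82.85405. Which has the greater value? 82.85495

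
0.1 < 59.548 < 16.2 False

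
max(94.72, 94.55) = 94.72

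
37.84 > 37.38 True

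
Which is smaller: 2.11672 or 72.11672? 2.11672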